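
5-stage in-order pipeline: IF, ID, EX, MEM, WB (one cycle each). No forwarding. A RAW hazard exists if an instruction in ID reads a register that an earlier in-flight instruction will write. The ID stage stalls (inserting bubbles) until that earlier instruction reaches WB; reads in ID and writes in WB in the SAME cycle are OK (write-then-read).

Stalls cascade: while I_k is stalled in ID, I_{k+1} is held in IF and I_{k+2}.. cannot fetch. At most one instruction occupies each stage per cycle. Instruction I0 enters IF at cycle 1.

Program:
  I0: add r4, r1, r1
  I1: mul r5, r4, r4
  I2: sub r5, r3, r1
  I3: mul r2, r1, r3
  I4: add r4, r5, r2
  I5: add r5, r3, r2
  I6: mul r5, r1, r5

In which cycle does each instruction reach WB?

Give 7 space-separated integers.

Answer: 5 8 9 10 13 14 17

Derivation:
I0 add r4 <- r1,r1: IF@1 ID@2 stall=0 (-) EX@3 MEM@4 WB@5
I1 mul r5 <- r4,r4: IF@2 ID@3 stall=2 (RAW on I0.r4 (WB@5)) EX@6 MEM@7 WB@8
I2 sub r5 <- r3,r1: IF@3 ID@6 stall=0 (-) EX@7 MEM@8 WB@9
I3 mul r2 <- r1,r3: IF@6 ID@7 stall=0 (-) EX@8 MEM@9 WB@10
I4 add r4 <- r5,r2: IF@7 ID@8 stall=2 (RAW on I3.r2 (WB@10)) EX@11 MEM@12 WB@13
I5 add r5 <- r3,r2: IF@8 ID@11 stall=0 (-) EX@12 MEM@13 WB@14
I6 mul r5 <- r1,r5: IF@11 ID@12 stall=2 (RAW on I5.r5 (WB@14)) EX@15 MEM@16 WB@17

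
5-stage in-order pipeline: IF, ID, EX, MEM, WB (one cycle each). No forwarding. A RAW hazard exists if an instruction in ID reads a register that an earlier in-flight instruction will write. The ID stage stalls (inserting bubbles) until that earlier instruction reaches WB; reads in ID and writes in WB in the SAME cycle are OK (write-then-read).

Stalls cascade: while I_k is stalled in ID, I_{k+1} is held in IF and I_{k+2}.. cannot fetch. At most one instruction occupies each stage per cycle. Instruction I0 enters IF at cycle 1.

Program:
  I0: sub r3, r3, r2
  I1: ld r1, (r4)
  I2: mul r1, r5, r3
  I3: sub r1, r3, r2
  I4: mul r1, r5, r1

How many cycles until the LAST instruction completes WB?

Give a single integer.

I0 sub r3 <- r3,r2: IF@1 ID@2 stall=0 (-) EX@3 MEM@4 WB@5
I1 ld r1 <- r4: IF@2 ID@3 stall=0 (-) EX@4 MEM@5 WB@6
I2 mul r1 <- r5,r3: IF@3 ID@4 stall=1 (RAW on I0.r3 (WB@5)) EX@6 MEM@7 WB@8
I3 sub r1 <- r3,r2: IF@4 ID@6 stall=0 (-) EX@7 MEM@8 WB@9
I4 mul r1 <- r5,r1: IF@6 ID@7 stall=2 (RAW on I3.r1 (WB@9)) EX@10 MEM@11 WB@12

Answer: 12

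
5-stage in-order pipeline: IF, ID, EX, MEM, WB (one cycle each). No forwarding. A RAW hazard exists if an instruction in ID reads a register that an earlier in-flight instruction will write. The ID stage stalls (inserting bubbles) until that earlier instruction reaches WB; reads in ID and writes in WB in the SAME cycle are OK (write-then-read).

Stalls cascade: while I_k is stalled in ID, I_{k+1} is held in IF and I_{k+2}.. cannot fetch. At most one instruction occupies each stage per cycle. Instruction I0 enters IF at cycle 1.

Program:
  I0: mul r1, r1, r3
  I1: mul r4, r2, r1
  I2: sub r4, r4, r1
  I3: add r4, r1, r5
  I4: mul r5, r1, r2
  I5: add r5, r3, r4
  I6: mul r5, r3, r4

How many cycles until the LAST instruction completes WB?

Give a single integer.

Answer: 16

Derivation:
I0 mul r1 <- r1,r3: IF@1 ID@2 stall=0 (-) EX@3 MEM@4 WB@5
I1 mul r4 <- r2,r1: IF@2 ID@3 stall=2 (RAW on I0.r1 (WB@5)) EX@6 MEM@7 WB@8
I2 sub r4 <- r4,r1: IF@3 ID@6 stall=2 (RAW on I1.r4 (WB@8)) EX@9 MEM@10 WB@11
I3 add r4 <- r1,r5: IF@6 ID@9 stall=0 (-) EX@10 MEM@11 WB@12
I4 mul r5 <- r1,r2: IF@9 ID@10 stall=0 (-) EX@11 MEM@12 WB@13
I5 add r5 <- r3,r4: IF@10 ID@11 stall=1 (RAW on I3.r4 (WB@12)) EX@13 MEM@14 WB@15
I6 mul r5 <- r3,r4: IF@11 ID@13 stall=0 (-) EX@14 MEM@15 WB@16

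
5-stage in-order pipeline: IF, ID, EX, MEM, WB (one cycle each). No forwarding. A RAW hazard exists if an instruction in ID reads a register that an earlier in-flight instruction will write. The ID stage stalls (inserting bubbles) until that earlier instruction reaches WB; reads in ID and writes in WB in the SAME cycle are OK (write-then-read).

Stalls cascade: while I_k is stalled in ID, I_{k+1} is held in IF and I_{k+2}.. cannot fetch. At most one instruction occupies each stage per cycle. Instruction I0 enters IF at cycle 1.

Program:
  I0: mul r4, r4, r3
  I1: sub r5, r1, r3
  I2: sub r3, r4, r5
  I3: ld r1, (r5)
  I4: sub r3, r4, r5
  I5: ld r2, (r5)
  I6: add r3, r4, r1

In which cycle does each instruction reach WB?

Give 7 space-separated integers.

Answer: 5 6 9 10 11 12 13

Derivation:
I0 mul r4 <- r4,r3: IF@1 ID@2 stall=0 (-) EX@3 MEM@4 WB@5
I1 sub r5 <- r1,r3: IF@2 ID@3 stall=0 (-) EX@4 MEM@5 WB@6
I2 sub r3 <- r4,r5: IF@3 ID@4 stall=2 (RAW on I1.r5 (WB@6)) EX@7 MEM@8 WB@9
I3 ld r1 <- r5: IF@4 ID@7 stall=0 (-) EX@8 MEM@9 WB@10
I4 sub r3 <- r4,r5: IF@7 ID@8 stall=0 (-) EX@9 MEM@10 WB@11
I5 ld r2 <- r5: IF@8 ID@9 stall=0 (-) EX@10 MEM@11 WB@12
I6 add r3 <- r4,r1: IF@9 ID@10 stall=0 (-) EX@11 MEM@12 WB@13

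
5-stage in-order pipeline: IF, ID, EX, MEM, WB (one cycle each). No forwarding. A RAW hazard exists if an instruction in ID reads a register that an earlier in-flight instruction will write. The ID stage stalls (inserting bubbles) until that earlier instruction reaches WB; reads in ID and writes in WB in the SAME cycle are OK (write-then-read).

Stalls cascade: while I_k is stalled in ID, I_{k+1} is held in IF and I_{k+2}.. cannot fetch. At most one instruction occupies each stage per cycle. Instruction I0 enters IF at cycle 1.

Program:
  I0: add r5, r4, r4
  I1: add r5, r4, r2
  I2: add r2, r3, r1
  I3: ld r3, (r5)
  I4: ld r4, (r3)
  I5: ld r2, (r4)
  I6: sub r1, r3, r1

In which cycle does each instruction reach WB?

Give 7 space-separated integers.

Answer: 5 6 7 9 12 15 16

Derivation:
I0 add r5 <- r4,r4: IF@1 ID@2 stall=0 (-) EX@3 MEM@4 WB@5
I1 add r5 <- r4,r2: IF@2 ID@3 stall=0 (-) EX@4 MEM@5 WB@6
I2 add r2 <- r3,r1: IF@3 ID@4 stall=0 (-) EX@5 MEM@6 WB@7
I3 ld r3 <- r5: IF@4 ID@5 stall=1 (RAW on I1.r5 (WB@6)) EX@7 MEM@8 WB@9
I4 ld r4 <- r3: IF@5 ID@7 stall=2 (RAW on I3.r3 (WB@9)) EX@10 MEM@11 WB@12
I5 ld r2 <- r4: IF@7 ID@10 stall=2 (RAW on I4.r4 (WB@12)) EX@13 MEM@14 WB@15
I6 sub r1 <- r3,r1: IF@10 ID@13 stall=0 (-) EX@14 MEM@15 WB@16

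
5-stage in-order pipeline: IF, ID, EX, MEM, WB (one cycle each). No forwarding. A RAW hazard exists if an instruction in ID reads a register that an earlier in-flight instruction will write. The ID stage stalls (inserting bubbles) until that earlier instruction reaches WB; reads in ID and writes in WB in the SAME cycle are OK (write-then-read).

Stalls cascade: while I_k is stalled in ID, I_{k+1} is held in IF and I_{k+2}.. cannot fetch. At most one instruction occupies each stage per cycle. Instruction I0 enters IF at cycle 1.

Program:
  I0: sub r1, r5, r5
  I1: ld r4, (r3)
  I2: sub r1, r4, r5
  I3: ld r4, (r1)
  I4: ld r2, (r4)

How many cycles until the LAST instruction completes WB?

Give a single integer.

Answer: 15

Derivation:
I0 sub r1 <- r5,r5: IF@1 ID@2 stall=0 (-) EX@3 MEM@4 WB@5
I1 ld r4 <- r3: IF@2 ID@3 stall=0 (-) EX@4 MEM@5 WB@6
I2 sub r1 <- r4,r5: IF@3 ID@4 stall=2 (RAW on I1.r4 (WB@6)) EX@7 MEM@8 WB@9
I3 ld r4 <- r1: IF@4 ID@7 stall=2 (RAW on I2.r1 (WB@9)) EX@10 MEM@11 WB@12
I4 ld r2 <- r4: IF@7 ID@10 stall=2 (RAW on I3.r4 (WB@12)) EX@13 MEM@14 WB@15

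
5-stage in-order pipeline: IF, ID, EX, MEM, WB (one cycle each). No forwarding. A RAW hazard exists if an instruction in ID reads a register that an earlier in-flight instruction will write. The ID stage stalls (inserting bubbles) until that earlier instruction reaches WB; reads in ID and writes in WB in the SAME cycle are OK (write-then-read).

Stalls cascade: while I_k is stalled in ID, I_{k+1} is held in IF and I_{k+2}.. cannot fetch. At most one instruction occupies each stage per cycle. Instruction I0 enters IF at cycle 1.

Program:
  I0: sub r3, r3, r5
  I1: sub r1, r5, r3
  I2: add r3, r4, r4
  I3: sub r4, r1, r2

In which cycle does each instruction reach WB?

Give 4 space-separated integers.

I0 sub r3 <- r3,r5: IF@1 ID@2 stall=0 (-) EX@3 MEM@4 WB@5
I1 sub r1 <- r5,r3: IF@2 ID@3 stall=2 (RAW on I0.r3 (WB@5)) EX@6 MEM@7 WB@8
I2 add r3 <- r4,r4: IF@3 ID@6 stall=0 (-) EX@7 MEM@8 WB@9
I3 sub r4 <- r1,r2: IF@6 ID@7 stall=1 (RAW on I1.r1 (WB@8)) EX@9 MEM@10 WB@11

Answer: 5 8 9 11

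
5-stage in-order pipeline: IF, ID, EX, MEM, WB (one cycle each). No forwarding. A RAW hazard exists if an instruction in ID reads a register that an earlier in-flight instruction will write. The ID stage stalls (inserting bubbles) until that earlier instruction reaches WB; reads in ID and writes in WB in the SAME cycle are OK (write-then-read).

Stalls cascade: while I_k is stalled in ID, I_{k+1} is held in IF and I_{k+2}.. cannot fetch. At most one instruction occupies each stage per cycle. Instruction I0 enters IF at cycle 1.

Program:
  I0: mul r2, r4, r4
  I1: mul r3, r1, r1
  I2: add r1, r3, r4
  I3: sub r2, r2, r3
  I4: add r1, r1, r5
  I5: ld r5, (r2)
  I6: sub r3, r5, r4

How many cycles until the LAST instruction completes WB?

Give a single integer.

Answer: 16

Derivation:
I0 mul r2 <- r4,r4: IF@1 ID@2 stall=0 (-) EX@3 MEM@4 WB@5
I1 mul r3 <- r1,r1: IF@2 ID@3 stall=0 (-) EX@4 MEM@5 WB@6
I2 add r1 <- r3,r4: IF@3 ID@4 stall=2 (RAW on I1.r3 (WB@6)) EX@7 MEM@8 WB@9
I3 sub r2 <- r2,r3: IF@4 ID@7 stall=0 (-) EX@8 MEM@9 WB@10
I4 add r1 <- r1,r5: IF@7 ID@8 stall=1 (RAW on I2.r1 (WB@9)) EX@10 MEM@11 WB@12
I5 ld r5 <- r2: IF@8 ID@10 stall=0 (-) EX@11 MEM@12 WB@13
I6 sub r3 <- r5,r4: IF@10 ID@11 stall=2 (RAW on I5.r5 (WB@13)) EX@14 MEM@15 WB@16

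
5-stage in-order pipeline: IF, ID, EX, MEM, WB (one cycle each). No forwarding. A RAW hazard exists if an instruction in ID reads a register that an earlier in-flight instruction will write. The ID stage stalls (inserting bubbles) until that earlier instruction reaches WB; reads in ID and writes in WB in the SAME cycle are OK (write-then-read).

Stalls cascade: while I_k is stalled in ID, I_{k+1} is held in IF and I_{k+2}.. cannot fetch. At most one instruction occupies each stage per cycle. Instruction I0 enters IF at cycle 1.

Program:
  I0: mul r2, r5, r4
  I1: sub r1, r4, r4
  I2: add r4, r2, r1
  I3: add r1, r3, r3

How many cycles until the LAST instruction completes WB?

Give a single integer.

Answer: 10

Derivation:
I0 mul r2 <- r5,r4: IF@1 ID@2 stall=0 (-) EX@3 MEM@4 WB@5
I1 sub r1 <- r4,r4: IF@2 ID@3 stall=0 (-) EX@4 MEM@5 WB@6
I2 add r4 <- r2,r1: IF@3 ID@4 stall=2 (RAW on I1.r1 (WB@6)) EX@7 MEM@8 WB@9
I3 add r1 <- r3,r3: IF@4 ID@7 stall=0 (-) EX@8 MEM@9 WB@10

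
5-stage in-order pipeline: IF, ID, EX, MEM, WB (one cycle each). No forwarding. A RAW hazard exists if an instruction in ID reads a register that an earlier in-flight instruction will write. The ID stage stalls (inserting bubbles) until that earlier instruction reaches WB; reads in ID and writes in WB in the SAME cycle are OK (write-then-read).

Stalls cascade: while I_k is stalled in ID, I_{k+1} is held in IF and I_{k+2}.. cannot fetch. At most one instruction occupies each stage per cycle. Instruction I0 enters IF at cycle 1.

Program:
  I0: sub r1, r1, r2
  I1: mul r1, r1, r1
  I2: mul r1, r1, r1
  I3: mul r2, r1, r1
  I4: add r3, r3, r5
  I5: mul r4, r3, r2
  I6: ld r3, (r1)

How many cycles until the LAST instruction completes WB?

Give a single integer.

I0 sub r1 <- r1,r2: IF@1 ID@2 stall=0 (-) EX@3 MEM@4 WB@5
I1 mul r1 <- r1,r1: IF@2 ID@3 stall=2 (RAW on I0.r1 (WB@5)) EX@6 MEM@7 WB@8
I2 mul r1 <- r1,r1: IF@3 ID@6 stall=2 (RAW on I1.r1 (WB@8)) EX@9 MEM@10 WB@11
I3 mul r2 <- r1,r1: IF@6 ID@9 stall=2 (RAW on I2.r1 (WB@11)) EX@12 MEM@13 WB@14
I4 add r3 <- r3,r5: IF@9 ID@12 stall=0 (-) EX@13 MEM@14 WB@15
I5 mul r4 <- r3,r2: IF@12 ID@13 stall=2 (RAW on I4.r3 (WB@15)) EX@16 MEM@17 WB@18
I6 ld r3 <- r1: IF@13 ID@16 stall=0 (-) EX@17 MEM@18 WB@19

Answer: 19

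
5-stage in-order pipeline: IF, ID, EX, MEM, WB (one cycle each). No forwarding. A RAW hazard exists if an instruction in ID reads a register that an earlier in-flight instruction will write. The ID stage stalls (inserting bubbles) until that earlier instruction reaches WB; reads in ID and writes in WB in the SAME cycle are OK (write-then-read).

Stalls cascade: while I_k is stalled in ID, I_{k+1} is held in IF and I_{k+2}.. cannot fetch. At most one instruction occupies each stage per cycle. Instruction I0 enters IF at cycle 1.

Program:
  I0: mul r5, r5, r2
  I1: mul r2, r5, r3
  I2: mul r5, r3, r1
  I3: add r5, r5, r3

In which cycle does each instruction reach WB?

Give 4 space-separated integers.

Answer: 5 8 9 12

Derivation:
I0 mul r5 <- r5,r2: IF@1 ID@2 stall=0 (-) EX@3 MEM@4 WB@5
I1 mul r2 <- r5,r3: IF@2 ID@3 stall=2 (RAW on I0.r5 (WB@5)) EX@6 MEM@7 WB@8
I2 mul r5 <- r3,r1: IF@3 ID@6 stall=0 (-) EX@7 MEM@8 WB@9
I3 add r5 <- r5,r3: IF@6 ID@7 stall=2 (RAW on I2.r5 (WB@9)) EX@10 MEM@11 WB@12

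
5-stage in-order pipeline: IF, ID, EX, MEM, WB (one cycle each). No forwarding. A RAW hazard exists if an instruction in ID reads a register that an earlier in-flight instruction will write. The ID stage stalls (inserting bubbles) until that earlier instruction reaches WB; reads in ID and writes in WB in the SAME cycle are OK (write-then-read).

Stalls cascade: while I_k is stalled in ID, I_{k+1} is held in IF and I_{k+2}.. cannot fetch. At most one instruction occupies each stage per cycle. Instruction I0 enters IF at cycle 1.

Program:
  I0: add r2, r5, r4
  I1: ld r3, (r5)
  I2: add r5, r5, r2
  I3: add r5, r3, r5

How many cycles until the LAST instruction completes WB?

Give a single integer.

I0 add r2 <- r5,r4: IF@1 ID@2 stall=0 (-) EX@3 MEM@4 WB@5
I1 ld r3 <- r5: IF@2 ID@3 stall=0 (-) EX@4 MEM@5 WB@6
I2 add r5 <- r5,r2: IF@3 ID@4 stall=1 (RAW on I0.r2 (WB@5)) EX@6 MEM@7 WB@8
I3 add r5 <- r3,r5: IF@4 ID@6 stall=2 (RAW on I2.r5 (WB@8)) EX@9 MEM@10 WB@11

Answer: 11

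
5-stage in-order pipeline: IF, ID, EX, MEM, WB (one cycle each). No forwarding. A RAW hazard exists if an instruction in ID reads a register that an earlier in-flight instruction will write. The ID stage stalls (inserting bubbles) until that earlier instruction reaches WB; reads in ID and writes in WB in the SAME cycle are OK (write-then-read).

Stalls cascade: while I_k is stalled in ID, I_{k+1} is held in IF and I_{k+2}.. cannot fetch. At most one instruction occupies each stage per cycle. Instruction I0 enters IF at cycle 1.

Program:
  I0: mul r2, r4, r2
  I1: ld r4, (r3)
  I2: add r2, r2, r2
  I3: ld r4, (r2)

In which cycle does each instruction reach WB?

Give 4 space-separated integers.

Answer: 5 6 8 11

Derivation:
I0 mul r2 <- r4,r2: IF@1 ID@2 stall=0 (-) EX@3 MEM@4 WB@5
I1 ld r4 <- r3: IF@2 ID@3 stall=0 (-) EX@4 MEM@5 WB@6
I2 add r2 <- r2,r2: IF@3 ID@4 stall=1 (RAW on I0.r2 (WB@5)) EX@6 MEM@7 WB@8
I3 ld r4 <- r2: IF@4 ID@6 stall=2 (RAW on I2.r2 (WB@8)) EX@9 MEM@10 WB@11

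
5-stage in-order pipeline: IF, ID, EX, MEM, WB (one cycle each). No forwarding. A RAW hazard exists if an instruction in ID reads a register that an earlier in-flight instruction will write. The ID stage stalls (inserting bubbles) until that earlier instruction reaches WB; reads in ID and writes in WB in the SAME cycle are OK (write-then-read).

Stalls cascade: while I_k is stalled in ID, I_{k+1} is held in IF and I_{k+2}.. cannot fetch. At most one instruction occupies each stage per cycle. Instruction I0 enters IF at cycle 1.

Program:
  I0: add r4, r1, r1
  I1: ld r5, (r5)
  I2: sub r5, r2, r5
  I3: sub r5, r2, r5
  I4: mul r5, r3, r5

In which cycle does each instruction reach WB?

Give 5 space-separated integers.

Answer: 5 6 9 12 15

Derivation:
I0 add r4 <- r1,r1: IF@1 ID@2 stall=0 (-) EX@3 MEM@4 WB@5
I1 ld r5 <- r5: IF@2 ID@3 stall=0 (-) EX@4 MEM@5 WB@6
I2 sub r5 <- r2,r5: IF@3 ID@4 stall=2 (RAW on I1.r5 (WB@6)) EX@7 MEM@8 WB@9
I3 sub r5 <- r2,r5: IF@4 ID@7 stall=2 (RAW on I2.r5 (WB@9)) EX@10 MEM@11 WB@12
I4 mul r5 <- r3,r5: IF@7 ID@10 stall=2 (RAW on I3.r5 (WB@12)) EX@13 MEM@14 WB@15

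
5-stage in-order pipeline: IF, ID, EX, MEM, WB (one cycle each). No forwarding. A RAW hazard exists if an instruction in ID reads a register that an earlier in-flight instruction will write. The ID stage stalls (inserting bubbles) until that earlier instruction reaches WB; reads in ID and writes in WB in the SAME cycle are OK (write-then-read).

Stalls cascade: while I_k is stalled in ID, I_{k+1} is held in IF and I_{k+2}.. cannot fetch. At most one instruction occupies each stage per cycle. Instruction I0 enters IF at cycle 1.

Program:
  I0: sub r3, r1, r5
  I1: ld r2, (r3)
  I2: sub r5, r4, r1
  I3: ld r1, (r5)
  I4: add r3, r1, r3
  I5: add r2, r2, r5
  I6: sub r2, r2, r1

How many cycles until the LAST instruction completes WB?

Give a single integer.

Answer: 19

Derivation:
I0 sub r3 <- r1,r5: IF@1 ID@2 stall=0 (-) EX@3 MEM@4 WB@5
I1 ld r2 <- r3: IF@2 ID@3 stall=2 (RAW on I0.r3 (WB@5)) EX@6 MEM@7 WB@8
I2 sub r5 <- r4,r1: IF@3 ID@6 stall=0 (-) EX@7 MEM@8 WB@9
I3 ld r1 <- r5: IF@6 ID@7 stall=2 (RAW on I2.r5 (WB@9)) EX@10 MEM@11 WB@12
I4 add r3 <- r1,r3: IF@7 ID@10 stall=2 (RAW on I3.r1 (WB@12)) EX@13 MEM@14 WB@15
I5 add r2 <- r2,r5: IF@10 ID@13 stall=0 (-) EX@14 MEM@15 WB@16
I6 sub r2 <- r2,r1: IF@13 ID@14 stall=2 (RAW on I5.r2 (WB@16)) EX@17 MEM@18 WB@19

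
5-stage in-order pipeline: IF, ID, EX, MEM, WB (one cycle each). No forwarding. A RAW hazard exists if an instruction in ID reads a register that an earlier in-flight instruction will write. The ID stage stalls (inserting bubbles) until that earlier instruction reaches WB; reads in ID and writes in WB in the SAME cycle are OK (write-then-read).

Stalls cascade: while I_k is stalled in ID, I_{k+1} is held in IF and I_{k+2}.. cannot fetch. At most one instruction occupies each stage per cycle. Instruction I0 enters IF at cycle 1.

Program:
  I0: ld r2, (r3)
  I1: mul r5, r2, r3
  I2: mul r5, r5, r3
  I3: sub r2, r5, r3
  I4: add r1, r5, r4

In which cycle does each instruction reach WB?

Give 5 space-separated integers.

Answer: 5 8 11 14 15

Derivation:
I0 ld r2 <- r3: IF@1 ID@2 stall=0 (-) EX@3 MEM@4 WB@5
I1 mul r5 <- r2,r3: IF@2 ID@3 stall=2 (RAW on I0.r2 (WB@5)) EX@6 MEM@7 WB@8
I2 mul r5 <- r5,r3: IF@3 ID@6 stall=2 (RAW on I1.r5 (WB@8)) EX@9 MEM@10 WB@11
I3 sub r2 <- r5,r3: IF@6 ID@9 stall=2 (RAW on I2.r5 (WB@11)) EX@12 MEM@13 WB@14
I4 add r1 <- r5,r4: IF@9 ID@12 stall=0 (-) EX@13 MEM@14 WB@15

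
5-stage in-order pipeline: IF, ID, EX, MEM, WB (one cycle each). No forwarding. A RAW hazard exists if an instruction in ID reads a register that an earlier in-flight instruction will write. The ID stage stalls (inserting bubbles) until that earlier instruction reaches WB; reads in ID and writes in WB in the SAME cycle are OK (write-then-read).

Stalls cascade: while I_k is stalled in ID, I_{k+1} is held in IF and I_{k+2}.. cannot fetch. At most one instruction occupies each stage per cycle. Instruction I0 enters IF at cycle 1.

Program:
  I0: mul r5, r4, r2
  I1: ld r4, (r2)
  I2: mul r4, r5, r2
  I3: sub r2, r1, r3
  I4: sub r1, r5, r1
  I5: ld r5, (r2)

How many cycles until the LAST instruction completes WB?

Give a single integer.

Answer: 12

Derivation:
I0 mul r5 <- r4,r2: IF@1 ID@2 stall=0 (-) EX@3 MEM@4 WB@5
I1 ld r4 <- r2: IF@2 ID@3 stall=0 (-) EX@4 MEM@5 WB@6
I2 mul r4 <- r5,r2: IF@3 ID@4 stall=1 (RAW on I0.r5 (WB@5)) EX@6 MEM@7 WB@8
I3 sub r2 <- r1,r3: IF@4 ID@6 stall=0 (-) EX@7 MEM@8 WB@9
I4 sub r1 <- r5,r1: IF@6 ID@7 stall=0 (-) EX@8 MEM@9 WB@10
I5 ld r5 <- r2: IF@7 ID@8 stall=1 (RAW on I3.r2 (WB@9)) EX@10 MEM@11 WB@12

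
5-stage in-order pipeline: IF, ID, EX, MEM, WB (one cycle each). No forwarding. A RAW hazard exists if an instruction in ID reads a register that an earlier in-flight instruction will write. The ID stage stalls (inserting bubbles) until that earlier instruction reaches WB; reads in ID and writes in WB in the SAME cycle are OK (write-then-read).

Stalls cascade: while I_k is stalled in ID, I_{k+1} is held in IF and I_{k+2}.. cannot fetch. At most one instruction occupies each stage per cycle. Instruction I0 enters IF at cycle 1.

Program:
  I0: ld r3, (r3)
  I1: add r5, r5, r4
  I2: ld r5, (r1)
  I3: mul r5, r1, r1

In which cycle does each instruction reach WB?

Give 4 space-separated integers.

Answer: 5 6 7 8

Derivation:
I0 ld r3 <- r3: IF@1 ID@2 stall=0 (-) EX@3 MEM@4 WB@5
I1 add r5 <- r5,r4: IF@2 ID@3 stall=0 (-) EX@4 MEM@5 WB@6
I2 ld r5 <- r1: IF@3 ID@4 stall=0 (-) EX@5 MEM@6 WB@7
I3 mul r5 <- r1,r1: IF@4 ID@5 stall=0 (-) EX@6 MEM@7 WB@8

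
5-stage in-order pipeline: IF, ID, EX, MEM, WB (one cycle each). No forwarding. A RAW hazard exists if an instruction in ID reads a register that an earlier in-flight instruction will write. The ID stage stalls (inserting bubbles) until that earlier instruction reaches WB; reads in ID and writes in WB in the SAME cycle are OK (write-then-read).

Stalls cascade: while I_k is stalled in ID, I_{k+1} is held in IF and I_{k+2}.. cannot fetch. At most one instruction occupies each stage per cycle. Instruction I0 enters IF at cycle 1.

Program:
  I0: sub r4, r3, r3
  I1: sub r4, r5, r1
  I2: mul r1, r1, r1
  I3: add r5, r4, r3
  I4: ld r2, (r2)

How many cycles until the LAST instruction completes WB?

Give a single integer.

I0 sub r4 <- r3,r3: IF@1 ID@2 stall=0 (-) EX@3 MEM@4 WB@5
I1 sub r4 <- r5,r1: IF@2 ID@3 stall=0 (-) EX@4 MEM@5 WB@6
I2 mul r1 <- r1,r1: IF@3 ID@4 stall=0 (-) EX@5 MEM@6 WB@7
I3 add r5 <- r4,r3: IF@4 ID@5 stall=1 (RAW on I1.r4 (WB@6)) EX@7 MEM@8 WB@9
I4 ld r2 <- r2: IF@5 ID@7 stall=0 (-) EX@8 MEM@9 WB@10

Answer: 10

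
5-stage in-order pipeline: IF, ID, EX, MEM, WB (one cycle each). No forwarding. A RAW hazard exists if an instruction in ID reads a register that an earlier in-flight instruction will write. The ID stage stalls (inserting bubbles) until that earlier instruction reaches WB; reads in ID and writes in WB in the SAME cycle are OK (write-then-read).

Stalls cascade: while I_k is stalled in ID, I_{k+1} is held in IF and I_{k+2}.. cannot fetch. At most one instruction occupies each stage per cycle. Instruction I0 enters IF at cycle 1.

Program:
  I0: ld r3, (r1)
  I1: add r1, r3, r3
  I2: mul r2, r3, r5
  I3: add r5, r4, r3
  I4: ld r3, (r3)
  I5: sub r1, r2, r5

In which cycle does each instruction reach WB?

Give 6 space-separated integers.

Answer: 5 8 9 10 11 13

Derivation:
I0 ld r3 <- r1: IF@1 ID@2 stall=0 (-) EX@3 MEM@4 WB@5
I1 add r1 <- r3,r3: IF@2 ID@3 stall=2 (RAW on I0.r3 (WB@5)) EX@6 MEM@7 WB@8
I2 mul r2 <- r3,r5: IF@3 ID@6 stall=0 (-) EX@7 MEM@8 WB@9
I3 add r5 <- r4,r3: IF@6 ID@7 stall=0 (-) EX@8 MEM@9 WB@10
I4 ld r3 <- r3: IF@7 ID@8 stall=0 (-) EX@9 MEM@10 WB@11
I5 sub r1 <- r2,r5: IF@8 ID@9 stall=1 (RAW on I3.r5 (WB@10)) EX@11 MEM@12 WB@13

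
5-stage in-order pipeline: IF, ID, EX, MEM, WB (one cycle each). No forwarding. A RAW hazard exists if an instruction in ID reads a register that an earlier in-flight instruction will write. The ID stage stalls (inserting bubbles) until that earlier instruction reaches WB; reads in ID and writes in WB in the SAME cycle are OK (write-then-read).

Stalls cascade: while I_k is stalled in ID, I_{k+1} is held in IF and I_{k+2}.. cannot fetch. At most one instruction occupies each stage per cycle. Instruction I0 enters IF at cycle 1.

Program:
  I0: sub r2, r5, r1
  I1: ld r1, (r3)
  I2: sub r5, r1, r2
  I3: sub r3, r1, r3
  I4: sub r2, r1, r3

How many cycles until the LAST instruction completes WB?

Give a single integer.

I0 sub r2 <- r5,r1: IF@1 ID@2 stall=0 (-) EX@3 MEM@4 WB@5
I1 ld r1 <- r3: IF@2 ID@3 stall=0 (-) EX@4 MEM@5 WB@6
I2 sub r5 <- r1,r2: IF@3 ID@4 stall=2 (RAW on I1.r1 (WB@6)) EX@7 MEM@8 WB@9
I3 sub r3 <- r1,r3: IF@4 ID@7 stall=0 (-) EX@8 MEM@9 WB@10
I4 sub r2 <- r1,r3: IF@7 ID@8 stall=2 (RAW on I3.r3 (WB@10)) EX@11 MEM@12 WB@13

Answer: 13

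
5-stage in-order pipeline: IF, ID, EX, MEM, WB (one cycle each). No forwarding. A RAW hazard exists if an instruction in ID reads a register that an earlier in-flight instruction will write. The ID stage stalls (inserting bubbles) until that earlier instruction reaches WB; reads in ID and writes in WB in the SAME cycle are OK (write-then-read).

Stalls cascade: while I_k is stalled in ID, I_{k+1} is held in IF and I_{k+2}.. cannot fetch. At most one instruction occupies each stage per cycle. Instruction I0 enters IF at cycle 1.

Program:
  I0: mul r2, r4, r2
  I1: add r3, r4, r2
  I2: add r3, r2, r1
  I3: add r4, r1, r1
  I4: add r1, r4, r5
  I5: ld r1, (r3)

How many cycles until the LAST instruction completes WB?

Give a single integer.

Answer: 14

Derivation:
I0 mul r2 <- r4,r2: IF@1 ID@2 stall=0 (-) EX@3 MEM@4 WB@5
I1 add r3 <- r4,r2: IF@2 ID@3 stall=2 (RAW on I0.r2 (WB@5)) EX@6 MEM@7 WB@8
I2 add r3 <- r2,r1: IF@3 ID@6 stall=0 (-) EX@7 MEM@8 WB@9
I3 add r4 <- r1,r1: IF@6 ID@7 stall=0 (-) EX@8 MEM@9 WB@10
I4 add r1 <- r4,r5: IF@7 ID@8 stall=2 (RAW on I3.r4 (WB@10)) EX@11 MEM@12 WB@13
I5 ld r1 <- r3: IF@8 ID@11 stall=0 (-) EX@12 MEM@13 WB@14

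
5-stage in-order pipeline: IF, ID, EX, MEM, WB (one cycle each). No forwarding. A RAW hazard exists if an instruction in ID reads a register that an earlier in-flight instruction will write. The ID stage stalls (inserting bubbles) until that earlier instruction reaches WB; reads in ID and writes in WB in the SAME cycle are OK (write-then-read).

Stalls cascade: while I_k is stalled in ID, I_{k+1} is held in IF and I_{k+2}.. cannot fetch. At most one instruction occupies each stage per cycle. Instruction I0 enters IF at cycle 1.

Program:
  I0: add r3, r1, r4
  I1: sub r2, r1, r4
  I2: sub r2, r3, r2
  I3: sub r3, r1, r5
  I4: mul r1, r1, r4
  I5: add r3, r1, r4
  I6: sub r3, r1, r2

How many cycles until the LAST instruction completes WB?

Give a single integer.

I0 add r3 <- r1,r4: IF@1 ID@2 stall=0 (-) EX@3 MEM@4 WB@5
I1 sub r2 <- r1,r4: IF@2 ID@3 stall=0 (-) EX@4 MEM@5 WB@6
I2 sub r2 <- r3,r2: IF@3 ID@4 stall=2 (RAW on I1.r2 (WB@6)) EX@7 MEM@8 WB@9
I3 sub r3 <- r1,r5: IF@4 ID@7 stall=0 (-) EX@8 MEM@9 WB@10
I4 mul r1 <- r1,r4: IF@7 ID@8 stall=0 (-) EX@9 MEM@10 WB@11
I5 add r3 <- r1,r4: IF@8 ID@9 stall=2 (RAW on I4.r1 (WB@11)) EX@12 MEM@13 WB@14
I6 sub r3 <- r1,r2: IF@9 ID@12 stall=0 (-) EX@13 MEM@14 WB@15

Answer: 15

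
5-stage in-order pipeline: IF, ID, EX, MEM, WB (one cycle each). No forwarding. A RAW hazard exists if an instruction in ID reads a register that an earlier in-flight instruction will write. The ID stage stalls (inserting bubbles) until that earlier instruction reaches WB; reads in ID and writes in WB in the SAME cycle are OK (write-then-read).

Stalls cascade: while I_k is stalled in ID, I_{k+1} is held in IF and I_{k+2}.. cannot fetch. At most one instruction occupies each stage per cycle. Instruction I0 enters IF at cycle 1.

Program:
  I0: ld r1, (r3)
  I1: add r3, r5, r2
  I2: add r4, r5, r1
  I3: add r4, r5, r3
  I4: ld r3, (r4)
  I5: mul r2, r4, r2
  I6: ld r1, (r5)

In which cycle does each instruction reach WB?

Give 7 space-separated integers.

I0 ld r1 <- r3: IF@1 ID@2 stall=0 (-) EX@3 MEM@4 WB@5
I1 add r3 <- r5,r2: IF@2 ID@3 stall=0 (-) EX@4 MEM@5 WB@6
I2 add r4 <- r5,r1: IF@3 ID@4 stall=1 (RAW on I0.r1 (WB@5)) EX@6 MEM@7 WB@8
I3 add r4 <- r5,r3: IF@4 ID@6 stall=0 (-) EX@7 MEM@8 WB@9
I4 ld r3 <- r4: IF@6 ID@7 stall=2 (RAW on I3.r4 (WB@9)) EX@10 MEM@11 WB@12
I5 mul r2 <- r4,r2: IF@7 ID@10 stall=0 (-) EX@11 MEM@12 WB@13
I6 ld r1 <- r5: IF@10 ID@11 stall=0 (-) EX@12 MEM@13 WB@14

Answer: 5 6 8 9 12 13 14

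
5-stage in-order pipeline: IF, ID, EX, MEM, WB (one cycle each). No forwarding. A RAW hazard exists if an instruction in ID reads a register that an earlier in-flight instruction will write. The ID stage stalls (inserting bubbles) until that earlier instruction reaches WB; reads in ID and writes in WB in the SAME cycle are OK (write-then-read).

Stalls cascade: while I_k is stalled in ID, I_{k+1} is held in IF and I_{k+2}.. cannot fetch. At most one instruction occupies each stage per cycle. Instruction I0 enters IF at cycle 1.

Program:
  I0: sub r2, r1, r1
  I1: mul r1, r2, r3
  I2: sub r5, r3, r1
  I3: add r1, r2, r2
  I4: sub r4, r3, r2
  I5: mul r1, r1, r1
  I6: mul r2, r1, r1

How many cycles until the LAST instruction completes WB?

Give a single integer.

I0 sub r2 <- r1,r1: IF@1 ID@2 stall=0 (-) EX@3 MEM@4 WB@5
I1 mul r1 <- r2,r3: IF@2 ID@3 stall=2 (RAW on I0.r2 (WB@5)) EX@6 MEM@7 WB@8
I2 sub r5 <- r3,r1: IF@3 ID@6 stall=2 (RAW on I1.r1 (WB@8)) EX@9 MEM@10 WB@11
I3 add r1 <- r2,r2: IF@6 ID@9 stall=0 (-) EX@10 MEM@11 WB@12
I4 sub r4 <- r3,r2: IF@9 ID@10 stall=0 (-) EX@11 MEM@12 WB@13
I5 mul r1 <- r1,r1: IF@10 ID@11 stall=1 (RAW on I3.r1 (WB@12)) EX@13 MEM@14 WB@15
I6 mul r2 <- r1,r1: IF@11 ID@13 stall=2 (RAW on I5.r1 (WB@15)) EX@16 MEM@17 WB@18

Answer: 18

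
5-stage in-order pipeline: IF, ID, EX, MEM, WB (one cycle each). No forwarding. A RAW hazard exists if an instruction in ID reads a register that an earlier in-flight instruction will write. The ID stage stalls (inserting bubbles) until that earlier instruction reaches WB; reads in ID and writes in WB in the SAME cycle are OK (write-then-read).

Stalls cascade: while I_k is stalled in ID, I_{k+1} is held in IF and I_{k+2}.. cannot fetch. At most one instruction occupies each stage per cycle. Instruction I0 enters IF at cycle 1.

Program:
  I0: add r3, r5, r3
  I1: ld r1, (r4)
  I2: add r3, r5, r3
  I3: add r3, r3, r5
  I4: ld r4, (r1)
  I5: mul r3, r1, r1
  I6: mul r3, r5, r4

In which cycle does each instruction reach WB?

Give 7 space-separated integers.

I0 add r3 <- r5,r3: IF@1 ID@2 stall=0 (-) EX@3 MEM@4 WB@5
I1 ld r1 <- r4: IF@2 ID@3 stall=0 (-) EX@4 MEM@5 WB@6
I2 add r3 <- r5,r3: IF@3 ID@4 stall=1 (RAW on I0.r3 (WB@5)) EX@6 MEM@7 WB@8
I3 add r3 <- r3,r5: IF@4 ID@6 stall=2 (RAW on I2.r3 (WB@8)) EX@9 MEM@10 WB@11
I4 ld r4 <- r1: IF@6 ID@9 stall=0 (-) EX@10 MEM@11 WB@12
I5 mul r3 <- r1,r1: IF@9 ID@10 stall=0 (-) EX@11 MEM@12 WB@13
I6 mul r3 <- r5,r4: IF@10 ID@11 stall=1 (RAW on I4.r4 (WB@12)) EX@13 MEM@14 WB@15

Answer: 5 6 8 11 12 13 15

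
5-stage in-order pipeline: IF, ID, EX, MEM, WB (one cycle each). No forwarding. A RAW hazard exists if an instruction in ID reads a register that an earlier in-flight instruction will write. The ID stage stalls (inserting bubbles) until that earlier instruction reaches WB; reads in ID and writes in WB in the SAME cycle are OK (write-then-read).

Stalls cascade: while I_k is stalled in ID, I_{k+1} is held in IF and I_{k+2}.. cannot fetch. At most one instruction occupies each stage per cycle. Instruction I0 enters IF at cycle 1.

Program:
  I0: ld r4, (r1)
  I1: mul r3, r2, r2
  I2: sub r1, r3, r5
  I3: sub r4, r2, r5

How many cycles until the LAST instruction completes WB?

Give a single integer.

Answer: 10

Derivation:
I0 ld r4 <- r1: IF@1 ID@2 stall=0 (-) EX@3 MEM@4 WB@5
I1 mul r3 <- r2,r2: IF@2 ID@3 stall=0 (-) EX@4 MEM@5 WB@6
I2 sub r1 <- r3,r5: IF@3 ID@4 stall=2 (RAW on I1.r3 (WB@6)) EX@7 MEM@8 WB@9
I3 sub r4 <- r2,r5: IF@4 ID@7 stall=0 (-) EX@8 MEM@9 WB@10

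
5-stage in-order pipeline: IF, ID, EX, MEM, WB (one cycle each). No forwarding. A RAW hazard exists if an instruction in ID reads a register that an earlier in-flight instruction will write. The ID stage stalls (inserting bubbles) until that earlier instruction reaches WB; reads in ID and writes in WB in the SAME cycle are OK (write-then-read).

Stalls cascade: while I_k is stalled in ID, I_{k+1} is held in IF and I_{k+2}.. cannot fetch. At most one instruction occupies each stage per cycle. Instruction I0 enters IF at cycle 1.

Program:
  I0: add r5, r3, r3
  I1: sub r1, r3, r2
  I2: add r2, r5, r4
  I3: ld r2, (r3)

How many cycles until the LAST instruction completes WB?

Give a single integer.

Answer: 9

Derivation:
I0 add r5 <- r3,r3: IF@1 ID@2 stall=0 (-) EX@3 MEM@4 WB@5
I1 sub r1 <- r3,r2: IF@2 ID@3 stall=0 (-) EX@4 MEM@5 WB@6
I2 add r2 <- r5,r4: IF@3 ID@4 stall=1 (RAW on I0.r5 (WB@5)) EX@6 MEM@7 WB@8
I3 ld r2 <- r3: IF@4 ID@6 stall=0 (-) EX@7 MEM@8 WB@9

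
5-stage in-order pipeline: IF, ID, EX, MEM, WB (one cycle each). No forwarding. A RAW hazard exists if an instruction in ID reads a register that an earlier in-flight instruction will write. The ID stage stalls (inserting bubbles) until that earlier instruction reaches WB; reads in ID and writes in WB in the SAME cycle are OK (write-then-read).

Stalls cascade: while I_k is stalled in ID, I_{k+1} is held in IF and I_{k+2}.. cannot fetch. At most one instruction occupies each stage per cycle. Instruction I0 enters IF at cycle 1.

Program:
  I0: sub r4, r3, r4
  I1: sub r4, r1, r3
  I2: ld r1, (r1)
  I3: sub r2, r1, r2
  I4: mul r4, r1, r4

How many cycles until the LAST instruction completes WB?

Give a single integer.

Answer: 11

Derivation:
I0 sub r4 <- r3,r4: IF@1 ID@2 stall=0 (-) EX@3 MEM@4 WB@5
I1 sub r4 <- r1,r3: IF@2 ID@3 stall=0 (-) EX@4 MEM@5 WB@6
I2 ld r1 <- r1: IF@3 ID@4 stall=0 (-) EX@5 MEM@6 WB@7
I3 sub r2 <- r1,r2: IF@4 ID@5 stall=2 (RAW on I2.r1 (WB@7)) EX@8 MEM@9 WB@10
I4 mul r4 <- r1,r4: IF@5 ID@8 stall=0 (-) EX@9 MEM@10 WB@11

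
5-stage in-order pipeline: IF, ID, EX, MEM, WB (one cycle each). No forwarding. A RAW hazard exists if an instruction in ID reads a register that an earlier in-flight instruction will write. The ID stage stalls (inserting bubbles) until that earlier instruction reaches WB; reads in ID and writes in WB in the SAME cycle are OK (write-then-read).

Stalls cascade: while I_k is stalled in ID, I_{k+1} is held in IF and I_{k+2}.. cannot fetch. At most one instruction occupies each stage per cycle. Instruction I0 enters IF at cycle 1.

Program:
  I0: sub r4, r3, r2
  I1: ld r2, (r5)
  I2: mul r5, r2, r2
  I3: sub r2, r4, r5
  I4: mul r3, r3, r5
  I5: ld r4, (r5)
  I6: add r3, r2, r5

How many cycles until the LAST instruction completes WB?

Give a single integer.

I0 sub r4 <- r3,r2: IF@1 ID@2 stall=0 (-) EX@3 MEM@4 WB@5
I1 ld r2 <- r5: IF@2 ID@3 stall=0 (-) EX@4 MEM@5 WB@6
I2 mul r5 <- r2,r2: IF@3 ID@4 stall=2 (RAW on I1.r2 (WB@6)) EX@7 MEM@8 WB@9
I3 sub r2 <- r4,r5: IF@4 ID@7 stall=2 (RAW on I2.r5 (WB@9)) EX@10 MEM@11 WB@12
I4 mul r3 <- r3,r5: IF@7 ID@10 stall=0 (-) EX@11 MEM@12 WB@13
I5 ld r4 <- r5: IF@10 ID@11 stall=0 (-) EX@12 MEM@13 WB@14
I6 add r3 <- r2,r5: IF@11 ID@12 stall=0 (-) EX@13 MEM@14 WB@15

Answer: 15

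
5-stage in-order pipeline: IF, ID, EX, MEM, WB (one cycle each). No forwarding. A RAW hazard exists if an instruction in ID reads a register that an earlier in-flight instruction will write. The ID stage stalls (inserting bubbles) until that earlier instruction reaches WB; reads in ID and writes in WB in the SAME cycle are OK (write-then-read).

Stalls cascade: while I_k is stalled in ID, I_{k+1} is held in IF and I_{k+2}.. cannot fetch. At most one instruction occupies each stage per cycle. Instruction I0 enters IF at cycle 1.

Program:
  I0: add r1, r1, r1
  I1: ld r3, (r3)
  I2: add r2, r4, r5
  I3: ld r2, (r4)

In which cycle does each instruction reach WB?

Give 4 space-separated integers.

Answer: 5 6 7 8

Derivation:
I0 add r1 <- r1,r1: IF@1 ID@2 stall=0 (-) EX@3 MEM@4 WB@5
I1 ld r3 <- r3: IF@2 ID@3 stall=0 (-) EX@4 MEM@5 WB@6
I2 add r2 <- r4,r5: IF@3 ID@4 stall=0 (-) EX@5 MEM@6 WB@7
I3 ld r2 <- r4: IF@4 ID@5 stall=0 (-) EX@6 MEM@7 WB@8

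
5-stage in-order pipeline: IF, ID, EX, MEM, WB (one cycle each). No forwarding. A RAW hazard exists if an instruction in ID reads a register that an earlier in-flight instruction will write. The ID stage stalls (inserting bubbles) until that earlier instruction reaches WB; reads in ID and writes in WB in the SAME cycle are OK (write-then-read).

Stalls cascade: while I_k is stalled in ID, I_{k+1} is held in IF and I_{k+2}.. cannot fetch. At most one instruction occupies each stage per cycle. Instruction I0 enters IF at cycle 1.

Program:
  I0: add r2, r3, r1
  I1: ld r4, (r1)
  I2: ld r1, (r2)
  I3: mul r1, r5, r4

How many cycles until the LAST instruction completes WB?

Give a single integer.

Answer: 9

Derivation:
I0 add r2 <- r3,r1: IF@1 ID@2 stall=0 (-) EX@3 MEM@4 WB@5
I1 ld r4 <- r1: IF@2 ID@3 stall=0 (-) EX@4 MEM@5 WB@6
I2 ld r1 <- r2: IF@3 ID@4 stall=1 (RAW on I0.r2 (WB@5)) EX@6 MEM@7 WB@8
I3 mul r1 <- r5,r4: IF@4 ID@6 stall=0 (-) EX@7 MEM@8 WB@9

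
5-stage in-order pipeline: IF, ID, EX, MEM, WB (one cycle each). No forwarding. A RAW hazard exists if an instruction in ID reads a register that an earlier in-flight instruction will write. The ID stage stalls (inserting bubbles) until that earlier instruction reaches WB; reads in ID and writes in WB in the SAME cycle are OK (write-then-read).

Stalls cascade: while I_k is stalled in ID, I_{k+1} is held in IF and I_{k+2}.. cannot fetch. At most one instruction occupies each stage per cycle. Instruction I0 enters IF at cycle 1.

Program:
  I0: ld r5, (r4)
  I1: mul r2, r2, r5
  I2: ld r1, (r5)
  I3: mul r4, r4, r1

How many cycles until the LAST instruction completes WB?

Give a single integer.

Answer: 12

Derivation:
I0 ld r5 <- r4: IF@1 ID@2 stall=0 (-) EX@3 MEM@4 WB@5
I1 mul r2 <- r2,r5: IF@2 ID@3 stall=2 (RAW on I0.r5 (WB@5)) EX@6 MEM@7 WB@8
I2 ld r1 <- r5: IF@3 ID@6 stall=0 (-) EX@7 MEM@8 WB@9
I3 mul r4 <- r4,r1: IF@6 ID@7 stall=2 (RAW on I2.r1 (WB@9)) EX@10 MEM@11 WB@12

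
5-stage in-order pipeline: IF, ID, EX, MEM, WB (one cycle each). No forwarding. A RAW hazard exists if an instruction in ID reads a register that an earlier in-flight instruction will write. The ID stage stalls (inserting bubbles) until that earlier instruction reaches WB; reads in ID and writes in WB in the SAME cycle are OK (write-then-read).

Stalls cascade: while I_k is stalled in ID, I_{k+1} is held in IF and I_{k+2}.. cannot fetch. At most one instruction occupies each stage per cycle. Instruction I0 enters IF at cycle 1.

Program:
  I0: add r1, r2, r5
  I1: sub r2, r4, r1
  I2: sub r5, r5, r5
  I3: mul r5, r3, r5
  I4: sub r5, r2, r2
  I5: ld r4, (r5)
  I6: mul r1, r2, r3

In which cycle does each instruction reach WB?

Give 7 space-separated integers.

Answer: 5 8 9 12 13 16 17

Derivation:
I0 add r1 <- r2,r5: IF@1 ID@2 stall=0 (-) EX@3 MEM@4 WB@5
I1 sub r2 <- r4,r1: IF@2 ID@3 stall=2 (RAW on I0.r1 (WB@5)) EX@6 MEM@7 WB@8
I2 sub r5 <- r5,r5: IF@3 ID@6 stall=0 (-) EX@7 MEM@8 WB@9
I3 mul r5 <- r3,r5: IF@6 ID@7 stall=2 (RAW on I2.r5 (WB@9)) EX@10 MEM@11 WB@12
I4 sub r5 <- r2,r2: IF@7 ID@10 stall=0 (-) EX@11 MEM@12 WB@13
I5 ld r4 <- r5: IF@10 ID@11 stall=2 (RAW on I4.r5 (WB@13)) EX@14 MEM@15 WB@16
I6 mul r1 <- r2,r3: IF@11 ID@14 stall=0 (-) EX@15 MEM@16 WB@17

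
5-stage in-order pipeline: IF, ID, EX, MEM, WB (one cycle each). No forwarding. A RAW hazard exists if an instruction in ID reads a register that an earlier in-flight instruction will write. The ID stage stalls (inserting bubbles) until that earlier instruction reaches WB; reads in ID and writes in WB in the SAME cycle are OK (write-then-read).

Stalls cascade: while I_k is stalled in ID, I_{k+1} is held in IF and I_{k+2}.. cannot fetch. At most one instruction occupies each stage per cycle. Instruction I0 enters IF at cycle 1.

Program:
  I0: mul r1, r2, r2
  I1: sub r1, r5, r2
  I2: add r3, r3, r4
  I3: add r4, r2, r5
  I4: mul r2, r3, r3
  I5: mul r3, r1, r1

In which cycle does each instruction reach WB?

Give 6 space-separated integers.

I0 mul r1 <- r2,r2: IF@1 ID@2 stall=0 (-) EX@3 MEM@4 WB@5
I1 sub r1 <- r5,r2: IF@2 ID@3 stall=0 (-) EX@4 MEM@5 WB@6
I2 add r3 <- r3,r4: IF@3 ID@4 stall=0 (-) EX@5 MEM@6 WB@7
I3 add r4 <- r2,r5: IF@4 ID@5 stall=0 (-) EX@6 MEM@7 WB@8
I4 mul r2 <- r3,r3: IF@5 ID@6 stall=1 (RAW on I2.r3 (WB@7)) EX@8 MEM@9 WB@10
I5 mul r3 <- r1,r1: IF@6 ID@8 stall=0 (-) EX@9 MEM@10 WB@11

Answer: 5 6 7 8 10 11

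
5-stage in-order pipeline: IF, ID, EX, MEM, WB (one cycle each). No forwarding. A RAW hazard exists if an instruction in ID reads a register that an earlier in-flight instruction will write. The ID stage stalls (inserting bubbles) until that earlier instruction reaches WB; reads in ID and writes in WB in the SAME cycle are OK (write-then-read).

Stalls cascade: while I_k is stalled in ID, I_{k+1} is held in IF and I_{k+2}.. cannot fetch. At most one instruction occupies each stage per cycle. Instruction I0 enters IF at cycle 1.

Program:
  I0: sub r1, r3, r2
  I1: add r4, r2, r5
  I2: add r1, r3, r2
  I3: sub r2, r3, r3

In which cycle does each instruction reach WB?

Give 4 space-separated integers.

Answer: 5 6 7 8

Derivation:
I0 sub r1 <- r3,r2: IF@1 ID@2 stall=0 (-) EX@3 MEM@4 WB@5
I1 add r4 <- r2,r5: IF@2 ID@3 stall=0 (-) EX@4 MEM@5 WB@6
I2 add r1 <- r3,r2: IF@3 ID@4 stall=0 (-) EX@5 MEM@6 WB@7
I3 sub r2 <- r3,r3: IF@4 ID@5 stall=0 (-) EX@6 MEM@7 WB@8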